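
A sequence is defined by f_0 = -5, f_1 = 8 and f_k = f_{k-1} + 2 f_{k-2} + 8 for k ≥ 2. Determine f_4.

f_2 = 8 + 2(-5) + 8 = 6
f_3 = 6 + 2(8) + 8 = 30
f_4 = 30 + 2(6) + 8 = 50

50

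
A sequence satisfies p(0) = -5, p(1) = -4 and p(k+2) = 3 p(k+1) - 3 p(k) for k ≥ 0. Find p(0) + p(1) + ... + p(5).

p(2) = 3·(-4) - 3·(-5) = 3
p(3) = 3·3 - 3·(-4) = 21
p(4) = 3·21 - 3·3 = 54
p(5) = 3·54 - 3·21 = 99
Sum = (-5) + (-4) + 3 + 21 + 54 + 99 = 168

168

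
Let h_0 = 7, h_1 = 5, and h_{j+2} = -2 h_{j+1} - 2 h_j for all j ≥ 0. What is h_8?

h_2 = -2*5 - 2*7 = -24
h_3 = -2*(-24) - 2*5 = 38
h_4 = -2*38 - 2*(-24) = -28
h_5 = -2*(-28) - 2*38 = -20
h_6 = -2*(-20) - 2*(-28) = 96
h_7 = -2*96 - 2*(-20) = -152
h_8 = -2*(-152) - 2*96 = 112

112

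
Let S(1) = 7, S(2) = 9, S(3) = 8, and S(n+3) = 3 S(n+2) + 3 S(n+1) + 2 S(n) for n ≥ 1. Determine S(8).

S(4) = 3*8 + 3*9 + 2*7 = 65
S(5) = 3*65 + 3*8 + 2*9 = 237
S(6) = 3*237 + 3*65 + 2*8 = 922
S(7) = 3*922 + 3*237 + 2*65 = 3607
S(8) = 3*3607 + 3*922 + 2*237 = 14061

14061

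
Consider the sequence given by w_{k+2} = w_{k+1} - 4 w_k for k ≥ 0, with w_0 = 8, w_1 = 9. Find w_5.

w_2 = 9 - 4*8 = -23
w_3 = (-23) - 4*9 = -59
w_4 = (-59) - 4*(-23) = 33
w_5 = 33 - 4*(-59) = 269

269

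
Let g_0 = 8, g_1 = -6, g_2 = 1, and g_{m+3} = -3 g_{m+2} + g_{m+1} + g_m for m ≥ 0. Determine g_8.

g_3 = -3*1 + (-6) + 8 = -1
g_4 = -3*(-1) + 1 + (-6) = -2
g_5 = -3*(-2) + (-1) + 1 = 6
g_6 = -3*6 + (-2) + (-1) = -21
g_7 = -3*(-21) + 6 + (-2) = 67
g_8 = -3*67 + (-21) + 6 = -216

-216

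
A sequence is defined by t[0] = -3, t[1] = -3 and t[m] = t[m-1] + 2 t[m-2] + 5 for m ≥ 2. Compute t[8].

t[2] = (-3) + 2(-3) + 5 = -4
t[3] = (-4) + 2(-3) + 5 = -5
t[4] = (-5) + 2(-4) + 5 = -8
t[5] = (-8) + 2(-5) + 5 = -13
t[6] = (-13) + 2(-8) + 5 = -24
t[7] = (-24) + 2(-13) + 5 = -45
t[8] = (-45) + 2(-24) + 5 = -88

-88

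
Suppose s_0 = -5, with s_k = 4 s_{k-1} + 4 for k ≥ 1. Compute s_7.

-60076

s_1 = 4(-5) + 4 = -16
s_2 = 4(-16) + 4 = -60
s_3 = 4(-60) + 4 = -236
s_4 = 4(-236) + 4 = -940
s_5 = 4(-940) + 4 = -3756
s_6 = 4(-3756) + 4 = -15020
s_7 = 4(-15020) + 4 = -60076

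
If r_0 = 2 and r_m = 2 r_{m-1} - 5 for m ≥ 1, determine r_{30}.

The fixed point is -5/(1 - 2) = 5, so r_m - 5 = 2(r_{m-1} - 5).
Hence r_m = -3·2^m + 5.
r_{30} = -3·2^{30} + 5 = -3·1073741824 + 5 = -3221225467.

-3221225467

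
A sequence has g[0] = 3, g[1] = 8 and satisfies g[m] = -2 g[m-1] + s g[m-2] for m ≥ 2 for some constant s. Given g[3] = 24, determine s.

g[2] = -16 + 3s
g[3] = 32 + 2s
So 32 + 2s = 24, giving s = -4.

-4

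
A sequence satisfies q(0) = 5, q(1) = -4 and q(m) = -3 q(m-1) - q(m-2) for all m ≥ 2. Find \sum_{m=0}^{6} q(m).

q(2) = -3·(-4) - 5 = 7
q(3) = -3·7 - (-4) = -17
q(4) = -3·(-17) - 7 = 44
q(5) = -3·44 - (-17) = -115
q(6) = -3·(-115) - 44 = 301
Sum = 5 + (-4) + 7 + (-17) + 44 + (-115) + 301 = 221

221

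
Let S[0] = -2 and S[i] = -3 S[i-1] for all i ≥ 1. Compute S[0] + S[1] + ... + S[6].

S[1] = -3*(-2) = 6
S[2] = -3*6 = -18
S[3] = -3*(-18) = 54
S[4] = -3*54 = -162
S[5] = -3*(-162) = 486
S[6] = -3*486 = -1458
Sum = (-2) + 6 + (-18) + 54 + (-162) + 486 + (-1458) = -1094

-1094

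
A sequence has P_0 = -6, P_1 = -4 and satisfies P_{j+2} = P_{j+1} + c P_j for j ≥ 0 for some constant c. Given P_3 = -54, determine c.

P_2 = -4 - 6c
P_3 = -4 - 10c
So -4 - 10c = -54, giving c = 5.

5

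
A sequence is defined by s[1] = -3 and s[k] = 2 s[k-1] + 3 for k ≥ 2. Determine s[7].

-3

s[2] = 2(-3) + 3 = -3
s[3] = 2(-3) + 3 = -3
s[4] = 2(-3) + 3 = -3
s[5] = 2(-3) + 3 = -3
s[6] = 2(-3) + 3 = -3
s[7] = 2(-3) + 3 = -3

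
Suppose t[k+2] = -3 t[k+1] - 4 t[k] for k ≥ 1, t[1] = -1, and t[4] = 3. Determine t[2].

3

Let t[2] = w.
t[3] = 4 - 3w
t[4] = -12 + 5w
So -12 + 5w = 3, giving w = 3.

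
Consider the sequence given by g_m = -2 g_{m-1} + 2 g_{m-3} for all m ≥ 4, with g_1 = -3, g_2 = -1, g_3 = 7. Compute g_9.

g_4 = -2*7 + 2*(-3) = -20
g_5 = -2*(-20) + 2*(-1) = 38
g_6 = -2*38 + 2*7 = -62
g_7 = -2*(-62) + 2*(-20) = 84
g_8 = -2*84 + 2*38 = -92
g_9 = -2*(-92) + 2*(-62) = 60

60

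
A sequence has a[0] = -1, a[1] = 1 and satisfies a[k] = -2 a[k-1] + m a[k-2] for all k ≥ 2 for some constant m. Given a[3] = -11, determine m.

-5

a[2] = -2 - m
a[3] = 4 + 3m
So 4 + 3m = -11, giving m = -5.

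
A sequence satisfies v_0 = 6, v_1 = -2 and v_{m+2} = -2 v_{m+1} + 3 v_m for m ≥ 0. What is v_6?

v_2 = -2·(-2) + 3·6 = 22
v_3 = -2·22 + 3·(-2) = -50
v_4 = -2·(-50) + 3·22 = 166
v_5 = -2·166 + 3·(-50) = -482
v_6 = -2·(-482) + 3·166 = 1462

1462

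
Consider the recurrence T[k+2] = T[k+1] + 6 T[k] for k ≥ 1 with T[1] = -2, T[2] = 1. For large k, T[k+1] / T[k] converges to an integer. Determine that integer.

The characteristic equation is r^2 - r - 6 = 0, which factors as (r - 3)(r + 2) = 0.
So the roots are 3 and -2. Since |3| > |-2| and the coefficient of 3^k is non-zero, the ratio tends to 3.

3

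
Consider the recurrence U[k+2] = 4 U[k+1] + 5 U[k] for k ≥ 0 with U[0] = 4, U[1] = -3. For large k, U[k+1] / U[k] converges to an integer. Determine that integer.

5

The characteristic equation is r^2 - 4r - 5 = 0, which factors as (r - 5)(r + 1) = 0.
So the roots are 5 and -1. Since |5| > |-1| and the coefficient of 5^k is non-zero, the ratio tends to 5.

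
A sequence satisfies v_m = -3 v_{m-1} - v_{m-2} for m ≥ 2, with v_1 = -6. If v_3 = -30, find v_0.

Let v_0 = x.
v_2 = 18 - x
v_3 = -48 + 3x
So -48 + 3x = -30, giving x = 6.

6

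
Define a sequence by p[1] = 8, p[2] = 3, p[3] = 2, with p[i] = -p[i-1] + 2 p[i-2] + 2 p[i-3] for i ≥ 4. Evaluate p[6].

54

p[4] = -2 + 2(3) + 2(8) = 20
p[5] = -20 + 2(2) + 2(3) = -10
p[6] = -(-10) + 2(20) + 2(2) = 54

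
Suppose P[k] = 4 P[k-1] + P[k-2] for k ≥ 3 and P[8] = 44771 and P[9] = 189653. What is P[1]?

Rearranging, P[k-2] = P[k] - 4 P[k-1].
P[7] = 189653 - 4·44771 = 10569
P[6] = 44771 - 4·10569 = 2495
P[5] = 10569 - 4·2495 = 589
P[4] = 2495 - 4·589 = 139
P[3] = 589 - 4·139 = 33
P[2] = 139 - 4·33 = 7
P[1] = 33 - 4·7 = 5

5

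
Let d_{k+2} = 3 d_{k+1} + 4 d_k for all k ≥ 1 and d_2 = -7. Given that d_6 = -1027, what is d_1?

Let d_1 = w.
d_3 = -21 + 4w
d_4 = -91 + 12w
d_5 = -357 + 52w
d_6 = -1435 + 204w
So -1435 + 204w = -1027, giving w = 2.

2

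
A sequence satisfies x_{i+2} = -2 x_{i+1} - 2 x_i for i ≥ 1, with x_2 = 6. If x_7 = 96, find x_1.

6

Let x_1 = z.
x_3 = -12 - 2z
x_4 = 12 + 4z
x_5 = -4z
x_6 = -24
x_7 = 48 + 8z
So 48 + 8z = 96, giving z = 6.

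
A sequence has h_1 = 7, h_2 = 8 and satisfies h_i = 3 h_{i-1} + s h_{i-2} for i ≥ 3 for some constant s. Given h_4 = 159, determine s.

h_3 = 24 + 7s
h_4 = 72 + 29s
So 72 + 29s = 159, giving s = 3.

3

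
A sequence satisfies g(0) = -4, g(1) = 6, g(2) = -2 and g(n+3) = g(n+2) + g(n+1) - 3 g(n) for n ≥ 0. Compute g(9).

6

g(3) = (-2) + 6 - 3·(-4) = 16
g(4) = 16 + (-2) - 3·6 = -4
g(5) = (-4) + 16 - 3·(-2) = 18
g(6) = 18 + (-4) - 3·16 = -34
g(7) = (-34) + 18 - 3·(-4) = -4
g(8) = (-4) + (-34) - 3·18 = -92
g(9) = (-92) + (-4) - 3·(-34) = 6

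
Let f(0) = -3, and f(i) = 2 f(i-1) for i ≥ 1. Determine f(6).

f(1) = 2*(-3) = -6
f(2) = 2*(-6) = -12
f(3) = 2*(-12) = -24
f(4) = 2*(-24) = -48
f(5) = 2*(-48) = -96
f(6) = 2*(-96) = -192

-192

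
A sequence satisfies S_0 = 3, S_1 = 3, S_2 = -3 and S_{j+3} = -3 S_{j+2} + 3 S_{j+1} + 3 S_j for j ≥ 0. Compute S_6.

S_3 = -3(-3) + 3(3) + 3(3) = 27
S_4 = -3(27) + 3(-3) + 3(3) = -81
S_5 = -3(-81) + 3(27) + 3(-3) = 315
S_6 = -3(315) + 3(-81) + 3(27) = -1107

-1107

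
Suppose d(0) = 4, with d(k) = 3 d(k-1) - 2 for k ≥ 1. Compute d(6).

2188

d(1) = 3·4 - 2 = 10
d(2) = 3·10 - 2 = 28
d(3) = 3·28 - 2 = 82
d(4) = 3·82 - 2 = 244
d(5) = 3·244 - 2 = 730
d(6) = 3·730 - 2 = 2188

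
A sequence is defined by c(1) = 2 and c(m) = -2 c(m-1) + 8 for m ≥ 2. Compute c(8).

88

c(2) = -2*2 + 8 = 4
c(3) = -2*4 + 8 = 0
c(4) = -2*0 + 8 = 8
c(5) = -2*8 + 8 = -8
c(6) = -2*(-8) + 8 = 24
c(7) = -2*24 + 8 = -40
c(8) = -2*(-40) + 8 = 88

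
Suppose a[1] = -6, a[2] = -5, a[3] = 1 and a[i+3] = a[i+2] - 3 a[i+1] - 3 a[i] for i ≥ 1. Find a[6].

a[4] = 1 - 3·(-5) - 3·(-6) = 34
a[5] = 34 - 3·1 - 3·(-5) = 46
a[6] = 46 - 3·34 - 3·1 = -59

-59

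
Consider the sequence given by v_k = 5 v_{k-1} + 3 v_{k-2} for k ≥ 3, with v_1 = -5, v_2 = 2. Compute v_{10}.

-572563

v_3 = 5*2 + 3*(-5) = -5
v_4 = 5*(-5) + 3*2 = -19
v_5 = 5*(-19) + 3*(-5) = -110
v_6 = 5*(-110) + 3*(-19) = -607
v_7 = 5*(-607) + 3*(-110) = -3365
v_8 = 5*(-3365) + 3*(-607) = -18646
v_9 = 5*(-18646) + 3*(-3365) = -103325
v_{10} = 5*(-103325) + 3*(-18646) = -572563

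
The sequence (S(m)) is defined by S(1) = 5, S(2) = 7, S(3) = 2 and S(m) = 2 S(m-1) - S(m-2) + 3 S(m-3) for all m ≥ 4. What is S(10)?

S(4) = 2·2 - 7 + 3·5 = 12
S(5) = 2·12 - 2 + 3·7 = 43
S(6) = 2·43 - 12 + 3·2 = 80
S(7) = 2·80 - 43 + 3·12 = 153
S(8) = 2·153 - 80 + 3·43 = 355
S(9) = 2·355 - 153 + 3·80 = 797
S(10) = 2·797 - 355 + 3·153 = 1698

1698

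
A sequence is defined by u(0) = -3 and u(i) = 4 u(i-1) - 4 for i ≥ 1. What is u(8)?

u(1) = 4*(-3) - 4 = -16
u(2) = 4*(-16) - 4 = -68
u(3) = 4*(-68) - 4 = -276
u(4) = 4*(-276) - 4 = -1108
u(5) = 4*(-1108) - 4 = -4436
u(6) = 4*(-4436) - 4 = -17748
u(7) = 4*(-17748) - 4 = -70996
u(8) = 4*(-70996) - 4 = -283988

-283988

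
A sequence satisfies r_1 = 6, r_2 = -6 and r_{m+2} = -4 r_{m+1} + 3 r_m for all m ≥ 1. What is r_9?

404934

r_3 = -4(-6) + 3(6) = 42
r_4 = -4(42) + 3(-6) = -186
r_5 = -4(-186) + 3(42) = 870
r_6 = -4(870) + 3(-186) = -4038
r_7 = -4(-4038) + 3(870) = 18762
r_8 = -4(18762) + 3(-4038) = -87162
r_9 = -4(-87162) + 3(18762) = 404934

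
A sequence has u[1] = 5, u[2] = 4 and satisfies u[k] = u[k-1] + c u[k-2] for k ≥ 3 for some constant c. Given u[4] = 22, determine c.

2

u[3] = 4 + 5c
u[4] = 4 + 9c
So 4 + 9c = 22, giving c = 2.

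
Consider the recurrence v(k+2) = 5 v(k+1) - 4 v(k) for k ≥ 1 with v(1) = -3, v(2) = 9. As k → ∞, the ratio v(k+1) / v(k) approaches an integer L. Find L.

The characteristic equation is r^2 - 5r + 4 = 0, which factors as (r - 4)(r - 1) = 0.
So the roots are 4 and 1. Since |4| > |1| and the coefficient of 4^k is non-zero, the ratio tends to 4.

4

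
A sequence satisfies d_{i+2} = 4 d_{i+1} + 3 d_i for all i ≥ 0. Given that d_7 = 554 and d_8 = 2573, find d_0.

-3

Rearranging, d_{i-2} = (d_i - 4 d_{i-1}) / 3.
d_6 = (2573 - 4*554) / 3 = 357/3 = 119
d_5 = (554 - 4*119) / 3 = 78/3 = 26
d_4 = (119 - 4*26) / 3 = 15/3 = 5
d_3 = (26 - 4*5) / 3 = 6/3 = 2
d_2 = (5 - 4*2) / 3 = -3/3 = -1
d_1 = (2 - 4*(-1)) / 3 = 6/3 = 2
d_0 = (-1 - 4*2) / 3 = -9/3 = -3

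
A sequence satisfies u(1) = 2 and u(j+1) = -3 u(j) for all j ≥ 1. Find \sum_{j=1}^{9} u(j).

u(2) = -3·2 = -6
u(3) = -3·(-6) = 18
u(4) = -3·18 = -54
u(5) = -3·(-54) = 162
u(6) = -3·162 = -486
u(7) = -3·(-486) = 1458
u(8) = -3·1458 = -4374
u(9) = -3·(-4374) = 13122
Sum = 2 + (-6) + 18 + (-54) + 162 + (-486) + 1458 + (-4374) + 13122 = 9842

9842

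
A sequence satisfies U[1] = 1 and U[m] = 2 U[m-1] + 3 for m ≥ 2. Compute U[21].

4194301

The fixed point is 3/(1 - 2) = -3, so U[m] + 3 = 2(U[m-1] + 3).
Hence U[m] = 4·2^{m-1} - 3.
U[21] = 4·2^{20} - 3 = 4·1048576 - 3 = 4194301.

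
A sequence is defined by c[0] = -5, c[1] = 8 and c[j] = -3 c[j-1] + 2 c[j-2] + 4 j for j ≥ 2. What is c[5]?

1294

c[2] = -3·8 + 2·(-5) + 8 = -26
c[3] = -3·(-26) + 2·8 + 12 = 106
c[4] = -3·106 + 2·(-26) + 16 = -354
c[5] = -3·(-354) + 2·106 + 20 = 1294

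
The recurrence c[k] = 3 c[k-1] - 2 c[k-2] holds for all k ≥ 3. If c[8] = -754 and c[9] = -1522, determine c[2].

Rearranging, c[k-2] = (c[k] - 3 c[k-1]) / -2.
c[7] = (-1522 - 3·(-754)) / -2 = 740/-2 = -370
c[6] = (-754 - 3·(-370)) / -2 = 356/-2 = -178
c[5] = (-370 - 3·(-178)) / -2 = 164/-2 = -82
c[4] = (-178 - 3·(-82)) / -2 = 68/-2 = -34
c[3] = (-82 - 3·(-34)) / -2 = 20/-2 = -10
c[2] = (-34 - 3·(-10)) / -2 = -4/-2 = 2

2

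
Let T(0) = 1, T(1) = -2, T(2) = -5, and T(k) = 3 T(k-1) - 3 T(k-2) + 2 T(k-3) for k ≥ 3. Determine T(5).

T(3) = 3(-5) - 3(-2) + 2(1) = -7
T(4) = 3(-7) - 3(-5) + 2(-2) = -10
T(5) = 3(-10) - 3(-7) + 2(-5) = -19

-19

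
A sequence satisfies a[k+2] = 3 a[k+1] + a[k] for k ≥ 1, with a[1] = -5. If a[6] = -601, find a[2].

Let a[2] = z.
a[3] = -5 + 3z
a[4] = -15 + 10z
a[5] = -50 + 33z
a[6] = -165 + 109z
So -165 + 109z = -601, giving z = -4.

-4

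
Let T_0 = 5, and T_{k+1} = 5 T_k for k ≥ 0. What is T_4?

T_1 = 5·5 = 25
T_2 = 5·25 = 125
T_3 = 5·125 = 625
T_4 = 5·625 = 3125

3125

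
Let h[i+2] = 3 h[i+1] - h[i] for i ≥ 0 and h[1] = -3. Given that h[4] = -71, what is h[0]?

1

Let h[0] = w.
h[2] = -9 - w
h[3] = -24 - 3w
h[4] = -63 - 8w
So -63 - 8w = -71, giving w = 1.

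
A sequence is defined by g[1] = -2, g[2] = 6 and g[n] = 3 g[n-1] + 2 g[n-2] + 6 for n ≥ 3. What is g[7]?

3572

g[3] = 3*6 + 2*(-2) + 6 = 20
g[4] = 3*20 + 2*6 + 6 = 78
g[5] = 3*78 + 2*20 + 6 = 280
g[6] = 3*280 + 2*78 + 6 = 1002
g[7] = 3*1002 + 2*280 + 6 = 3572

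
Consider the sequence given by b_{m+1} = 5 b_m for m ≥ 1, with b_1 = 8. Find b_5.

b_2 = 5·8 = 40
b_3 = 5·40 = 200
b_4 = 5·200 = 1000
b_5 = 5·1000 = 5000

5000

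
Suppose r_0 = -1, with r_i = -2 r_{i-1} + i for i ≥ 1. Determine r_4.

r_1 = -2(-1) + 1 = 3
r_2 = -2(3) + 2 = -4
r_3 = -2(-4) + 3 = 11
r_4 = -2(11) + 4 = -18

-18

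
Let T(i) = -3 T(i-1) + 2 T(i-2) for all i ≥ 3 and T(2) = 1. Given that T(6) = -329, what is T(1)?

Let T(1) = w.
T(3) = -3 + 2w
T(4) = 11 - 6w
T(5) = -39 + 22w
T(6) = 139 - 78w
So 139 - 78w = -329, giving w = 6.

6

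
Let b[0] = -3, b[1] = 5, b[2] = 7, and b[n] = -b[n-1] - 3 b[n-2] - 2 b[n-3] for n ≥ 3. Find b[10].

-15

b[3] = -7 - 3*5 - 2*(-3) = -16
b[4] = -(-16) - 3*7 - 2*5 = -15
b[5] = -(-15) - 3*(-16) - 2*7 = 49
b[6] = -49 - 3*(-15) - 2*(-16) = 28
b[7] = -28 - 3*49 - 2*(-15) = -145
b[8] = -(-145) - 3*28 - 2*49 = -37
b[9] = -(-37) - 3*(-145) - 2*28 = 416
b[10] = -416 - 3*(-37) - 2*(-145) = -15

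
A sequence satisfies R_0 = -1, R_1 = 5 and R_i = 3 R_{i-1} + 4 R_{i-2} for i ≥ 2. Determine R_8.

R_2 = 3*5 + 4*(-1) = 11
R_3 = 3*11 + 4*5 = 53
R_4 = 3*53 + 4*11 = 203
R_5 = 3*203 + 4*53 = 821
R_6 = 3*821 + 4*203 = 3275
R_7 = 3*3275 + 4*821 = 13109
R_8 = 3*13109 + 4*3275 = 52427

52427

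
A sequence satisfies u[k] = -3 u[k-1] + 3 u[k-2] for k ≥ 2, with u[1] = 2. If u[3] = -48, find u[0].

8

Let u[0] = z.
u[2] = -6 + 3z
u[3] = 24 - 9z
So 24 - 9z = -48, giving z = 8.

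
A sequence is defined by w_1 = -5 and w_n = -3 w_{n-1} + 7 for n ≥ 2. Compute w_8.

w_2 = -3·(-5) + 7 = 22
w_3 = -3·22 + 7 = -59
w_4 = -3·(-59) + 7 = 184
w_5 = -3·184 + 7 = -545
w_6 = -3·(-545) + 7 = 1642
w_7 = -3·1642 + 7 = -4919
w_8 = -3·(-4919) + 7 = 14764

14764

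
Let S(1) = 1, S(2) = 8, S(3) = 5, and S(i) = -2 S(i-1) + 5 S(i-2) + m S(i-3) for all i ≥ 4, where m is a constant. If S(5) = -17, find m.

S(4) = 30 + m
S(5) = -35 + 6m
So -35 + 6m = -17, giving m = 3.

3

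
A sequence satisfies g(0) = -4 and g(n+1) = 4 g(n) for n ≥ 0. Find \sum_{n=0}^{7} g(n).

g(1) = 4·(-4) = -16
g(2) = 4·(-16) = -64
g(3) = 4·(-64) = -256
g(4) = 4·(-256) = -1024
g(5) = 4·(-1024) = -4096
g(6) = 4·(-4096) = -16384
g(7) = 4·(-16384) = -65536
Sum = (-4) + (-16) + (-64) + (-256) + (-1024) + (-4096) + (-16384) + (-65536) = -87380

-87380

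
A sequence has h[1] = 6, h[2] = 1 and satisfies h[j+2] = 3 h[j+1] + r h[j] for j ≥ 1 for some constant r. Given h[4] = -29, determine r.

h[3] = 3 + 6r
h[4] = 9 + 19r
So 9 + 19r = -29, giving r = -2.

-2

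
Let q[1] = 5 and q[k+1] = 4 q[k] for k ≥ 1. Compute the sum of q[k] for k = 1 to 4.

425

q[2] = 4*5 = 20
q[3] = 4*20 = 80
q[4] = 4*80 = 320
Sum = 5 + 20 + 80 + 320 = 425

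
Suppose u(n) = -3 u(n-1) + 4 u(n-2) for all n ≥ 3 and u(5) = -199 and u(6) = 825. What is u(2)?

9

Rearranging, u(n-2) = (u(n) + 3 u(n-1)) / 4.
u(4) = (825 + 3*(-199)) / 4 = 228/4 = 57
u(3) = (-199 + 3*57) / 4 = -28/4 = -7
u(2) = (57 + 3*(-7)) / 4 = 36/4 = 9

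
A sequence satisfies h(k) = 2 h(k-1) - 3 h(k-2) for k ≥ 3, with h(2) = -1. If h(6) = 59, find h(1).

4

Let h(1) = x.
h(3) = -2 - 3x
h(4) = -1 - 6x
h(5) = 4 - 3x
h(6) = 11 + 12x
So 11 + 12x = 59, giving x = 4.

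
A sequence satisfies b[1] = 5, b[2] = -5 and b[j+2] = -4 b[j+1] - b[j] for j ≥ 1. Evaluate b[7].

2855

b[3] = -4*(-5) - 5 = 15
b[4] = -4*15 - (-5) = -55
b[5] = -4*(-55) - 15 = 205
b[6] = -4*205 - (-55) = -765
b[7] = -4*(-765) - 205 = 2855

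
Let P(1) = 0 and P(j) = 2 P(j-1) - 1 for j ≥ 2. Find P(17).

The fixed point is -1/(1 - 2) = 1, so P(j) - 1 = 2(P(j-1) - 1).
Hence P(j) = -1·2^{j-1} + 1.
P(17) = -1·2^{16} + 1 = -1·65536 + 1 = -65535.

-65535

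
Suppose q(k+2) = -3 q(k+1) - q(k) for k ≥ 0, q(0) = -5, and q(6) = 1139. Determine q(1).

-6

Let q(1) = y.
q(2) = 5 - 3y
q(3) = -15 + 8y
q(4) = 40 - 21y
q(5) = -105 + 55y
q(6) = 275 - 144y
So 275 - 144y = 1139, giving y = -6.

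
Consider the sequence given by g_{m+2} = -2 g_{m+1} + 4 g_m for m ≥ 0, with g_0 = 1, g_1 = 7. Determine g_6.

-1472

g_2 = -2*7 + 4*1 = -10
g_3 = -2*(-10) + 4*7 = 48
g_4 = -2*48 + 4*(-10) = -136
g_5 = -2*(-136) + 4*48 = 464
g_6 = -2*464 + 4*(-136) = -1472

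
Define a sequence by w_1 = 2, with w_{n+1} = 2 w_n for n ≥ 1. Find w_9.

w_2 = 2*2 = 4
w_3 = 2*4 = 8
w_4 = 2*8 = 16
w_5 = 2*16 = 32
w_6 = 2*32 = 64
w_7 = 2*64 = 128
w_8 = 2*128 = 256
w_9 = 2*256 = 512

512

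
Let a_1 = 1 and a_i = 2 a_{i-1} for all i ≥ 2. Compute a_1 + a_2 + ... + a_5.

a_2 = 2*1 = 2
a_3 = 2*2 = 4
a_4 = 2*4 = 8
a_5 = 2*8 = 16
Sum = 1 + 2 + 4 + 8 + 16 = 31

31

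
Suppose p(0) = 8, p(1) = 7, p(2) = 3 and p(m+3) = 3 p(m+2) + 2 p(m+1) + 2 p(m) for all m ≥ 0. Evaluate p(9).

92191

p(3) = 3*3 + 2*7 + 2*8 = 39
p(4) = 3*39 + 2*3 + 2*7 = 137
p(5) = 3*137 + 2*39 + 2*3 = 495
p(6) = 3*495 + 2*137 + 2*39 = 1837
p(7) = 3*1837 + 2*495 + 2*137 = 6775
p(8) = 3*6775 + 2*1837 + 2*495 = 24989
p(9) = 3*24989 + 2*6775 + 2*1837 = 92191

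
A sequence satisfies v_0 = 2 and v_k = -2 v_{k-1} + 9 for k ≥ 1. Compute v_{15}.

The fixed point is 9/(1 + 2) = 3, so v_k - 3 = -2(v_{k-1} - 3).
Hence v_k = -1·(-2)^k + 3.
v_{15} = -1·(-2)^{15} + 3 = -1·-32768 + 3 = 32771.

32771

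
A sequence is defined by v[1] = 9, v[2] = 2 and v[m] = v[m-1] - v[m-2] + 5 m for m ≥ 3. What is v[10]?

v[3] = 2 - 9 + 15 = 8
v[4] = 8 - 2 + 20 = 26
v[5] = 26 - 8 + 25 = 43
v[6] = 43 - 26 + 30 = 47
v[7] = 47 - 43 + 35 = 39
v[8] = 39 - 47 + 40 = 32
v[9] = 32 - 39 + 45 = 38
v[10] = 38 - 32 + 50 = 56

56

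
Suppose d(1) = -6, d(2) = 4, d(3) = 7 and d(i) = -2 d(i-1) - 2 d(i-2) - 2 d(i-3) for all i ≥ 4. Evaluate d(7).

d(4) = -2(7) - 2(4) - 2(-6) = -10
d(5) = -2(-10) - 2(7) - 2(4) = -2
d(6) = -2(-2) - 2(-10) - 2(7) = 10
d(7) = -2(10) - 2(-2) - 2(-10) = 4

4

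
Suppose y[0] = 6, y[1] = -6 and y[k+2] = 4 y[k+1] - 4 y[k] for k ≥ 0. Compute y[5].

-1248

y[2] = 4(-6) - 4(6) = -48
y[3] = 4(-48) - 4(-6) = -168
y[4] = 4(-168) - 4(-48) = -480
y[5] = 4(-480) - 4(-168) = -1248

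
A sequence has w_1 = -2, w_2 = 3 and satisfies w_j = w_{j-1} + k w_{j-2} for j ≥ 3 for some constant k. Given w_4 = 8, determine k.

5

w_3 = 3 - 2k
w_4 = 3 + k
So 3 + k = 8, giving k = 5.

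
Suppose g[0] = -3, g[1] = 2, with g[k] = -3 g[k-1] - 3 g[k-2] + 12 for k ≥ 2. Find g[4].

84

g[2] = -3·2 - 3·(-3) + 12 = 15
g[3] = -3·15 - 3·2 + 12 = -39
g[4] = -3·(-39) - 3·15 + 12 = 84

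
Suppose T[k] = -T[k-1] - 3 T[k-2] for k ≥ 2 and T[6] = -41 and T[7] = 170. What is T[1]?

Rearranging, T[k-2] = (T[k] + T[k-1]) / -3.
T[5] = (170 + (-41)) / -3 = 129/-3 = -43
T[4] = (-41 + (-43)) / -3 = -84/-3 = 28
T[3] = (-43 + 28) / -3 = -15/-3 = 5
T[2] = (28 + 5) / -3 = 33/-3 = -11
T[1] = (5 + (-11)) / -3 = -6/-3 = 2

2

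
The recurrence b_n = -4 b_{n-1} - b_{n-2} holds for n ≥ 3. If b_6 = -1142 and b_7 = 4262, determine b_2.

Rearranging, b_{n-2} = -(b_n + 4 b_{n-1}).
b_5 = -(4262 + 4(-1142)) = 306
b_4 = -(-1142 + 4(306)) = -82
b_3 = -(306 + 4(-82)) = 22
b_2 = -(-82 + 4(22)) = -6

-6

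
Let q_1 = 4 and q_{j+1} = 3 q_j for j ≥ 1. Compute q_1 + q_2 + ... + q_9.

39364

q_2 = 3*4 = 12
q_3 = 3*12 = 36
q_4 = 3*36 = 108
q_5 = 3*108 = 324
q_6 = 3*324 = 972
q_7 = 3*972 = 2916
q_8 = 3*2916 = 8748
q_9 = 3*8748 = 26244
Sum = 4 + 12 + 36 + 108 + 324 + 972 + 2916 + 8748 + 26244 = 39364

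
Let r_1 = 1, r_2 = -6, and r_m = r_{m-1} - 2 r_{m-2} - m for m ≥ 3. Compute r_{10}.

80

r_3 = (-6) - 2·1 - 3 = -11
r_4 = (-11) - 2·(-6) - 4 = -3
r_5 = (-3) - 2·(-11) - 5 = 14
r_6 = 14 - 2·(-3) - 6 = 14
r_7 = 14 - 2·14 - 7 = -21
r_8 = (-21) - 2·14 - 8 = -57
r_9 = (-57) - 2·(-21) - 9 = -24
r_{10} = (-24) - 2·(-57) - 10 = 80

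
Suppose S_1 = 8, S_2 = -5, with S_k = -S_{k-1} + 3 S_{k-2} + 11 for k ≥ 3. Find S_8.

-1709

S_3 = -(-5) + 3*8 + 11 = 40
S_4 = -40 + 3*(-5) + 11 = -44
S_5 = -(-44) + 3*40 + 11 = 175
S_6 = -175 + 3*(-44) + 11 = -296
S_7 = -(-296) + 3*175 + 11 = 832
S_8 = -832 + 3*(-296) + 11 = -1709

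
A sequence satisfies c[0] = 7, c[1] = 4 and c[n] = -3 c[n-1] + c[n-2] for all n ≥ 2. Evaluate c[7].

c[2] = -3·4 + 7 = -5
c[3] = -3·(-5) + 4 = 19
c[4] = -3·19 + (-5) = -62
c[5] = -3·(-62) + 19 = 205
c[6] = -3·205 + (-62) = -677
c[7] = -3·(-677) + 205 = 2236

2236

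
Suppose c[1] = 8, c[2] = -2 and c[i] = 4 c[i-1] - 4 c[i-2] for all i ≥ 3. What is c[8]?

c[3] = 4*(-2) - 4*8 = -40
c[4] = 4*(-40) - 4*(-2) = -152
c[5] = 4*(-152) - 4*(-40) = -448
c[6] = 4*(-448) - 4*(-152) = -1184
c[7] = 4*(-1184) - 4*(-448) = -2944
c[8] = 4*(-2944) - 4*(-1184) = -7040

-7040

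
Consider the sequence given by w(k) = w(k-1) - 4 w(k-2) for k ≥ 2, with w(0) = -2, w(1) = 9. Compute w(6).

337

w(2) = 9 - 4·(-2) = 17
w(3) = 17 - 4·9 = -19
w(4) = (-19) - 4·17 = -87
w(5) = (-87) - 4·(-19) = -11
w(6) = (-11) - 4·(-87) = 337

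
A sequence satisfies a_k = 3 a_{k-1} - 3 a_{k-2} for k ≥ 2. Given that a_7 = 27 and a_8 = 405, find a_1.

Rearranging, a_{k-2} = (a_k - 3 a_{k-1}) / -3.
a_6 = (405 - 3·27) / -3 = 324/-3 = -108
a_5 = (27 - 3·(-108)) / -3 = 351/-3 = -117
a_4 = (-108 - 3·(-117)) / -3 = 243/-3 = -81
a_3 = (-117 - 3·(-81)) / -3 = 126/-3 = -42
a_2 = (-81 - 3·(-42)) / -3 = 45/-3 = -15
a_1 = (-42 - 3·(-15)) / -3 = 3/-3 = -1

-1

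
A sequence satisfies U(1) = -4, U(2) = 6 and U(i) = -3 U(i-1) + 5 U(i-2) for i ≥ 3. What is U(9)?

U(3) = -3(6) + 5(-4) = -38
U(4) = -3(-38) + 5(6) = 144
U(5) = -3(144) + 5(-38) = -622
U(6) = -3(-622) + 5(144) = 2586
U(7) = -3(2586) + 5(-622) = -10868
U(8) = -3(-10868) + 5(2586) = 45534
U(9) = -3(45534) + 5(-10868) = -190942

-190942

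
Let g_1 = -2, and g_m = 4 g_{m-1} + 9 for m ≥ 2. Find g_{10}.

g_2 = 4*(-2) + 9 = 1
g_3 = 4*1 + 9 = 13
g_4 = 4*13 + 9 = 61
g_5 = 4*61 + 9 = 253
g_6 = 4*253 + 9 = 1021
g_7 = 4*1021 + 9 = 4093
g_8 = 4*4093 + 9 = 16381
g_9 = 4*16381 + 9 = 65533
g_{10} = 4*65533 + 9 = 262141

262141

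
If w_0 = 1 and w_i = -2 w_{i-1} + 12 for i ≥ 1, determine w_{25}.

100663300

The fixed point is 12/(1 + 2) = 4, so w_i - 4 = -2(w_{i-1} - 4).
Hence w_i = -3·(-2)^i + 4.
w_{25} = -3·(-2)^{25} + 4 = -3·-33554432 + 4 = 100663300.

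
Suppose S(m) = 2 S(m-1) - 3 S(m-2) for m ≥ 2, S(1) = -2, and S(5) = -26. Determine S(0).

Let S(0) = x.
S(2) = -4 - 3x
S(3) = -2 - 6x
S(4) = 8 - 3x
S(5) = 22 + 12x
So 22 + 12x = -26, giving x = -4.

-4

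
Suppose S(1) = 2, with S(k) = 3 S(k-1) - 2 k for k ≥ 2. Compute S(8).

-1084

S(2) = 3*2 - 4 = 2
S(3) = 3*2 - 6 = 0
S(4) = 3*0 - 8 = -8
S(5) = 3*(-8) - 10 = -34
S(6) = 3*(-34) - 12 = -114
S(7) = 3*(-114) - 14 = -356
S(8) = 3*(-356) - 16 = -1084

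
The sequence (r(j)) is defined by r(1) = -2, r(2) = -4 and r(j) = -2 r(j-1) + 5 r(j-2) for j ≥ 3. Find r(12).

-185056

r(3) = -2*(-4) + 5*(-2) = -2
r(4) = -2*(-2) + 5*(-4) = -16
r(5) = -2*(-16) + 5*(-2) = 22
r(6) = -2*22 + 5*(-16) = -124
r(7) = -2*(-124) + 5*22 = 358
r(8) = -2*358 + 5*(-124) = -1336
r(9) = -2*(-1336) + 5*358 = 4462
r(10) = -2*4462 + 5*(-1336) = -15604
r(11) = -2*(-15604) + 5*4462 = 53518
r(12) = -2*53518 + 5*(-15604) = -185056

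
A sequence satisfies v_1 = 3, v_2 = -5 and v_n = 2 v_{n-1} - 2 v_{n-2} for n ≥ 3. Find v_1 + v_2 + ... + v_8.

120

v_3 = 2*(-5) - 2*3 = -16
v_4 = 2*(-16) - 2*(-5) = -22
v_5 = 2*(-22) - 2*(-16) = -12
v_6 = 2*(-12) - 2*(-22) = 20
v_7 = 2*20 - 2*(-12) = 64
v_8 = 2*64 - 2*20 = 88
Sum = 3 + (-5) + (-16) + (-22) + (-12) + 20 + 64 + 88 = 120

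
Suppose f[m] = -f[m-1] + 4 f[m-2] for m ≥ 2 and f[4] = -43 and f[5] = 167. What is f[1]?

7

Rearranging, f[m-2] = (f[m] + f[m-1]) / 4.
f[3] = (167 + (-43)) / 4 = 124/4 = 31
f[2] = (-43 + 31) / 4 = -12/4 = -3
f[1] = (31 + (-3)) / 4 = 28/4 = 7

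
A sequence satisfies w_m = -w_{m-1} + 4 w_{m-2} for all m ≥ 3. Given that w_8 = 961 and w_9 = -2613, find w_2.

1

Rearranging, w_{m-2} = (w_m + w_{m-1}) / 4.
w_7 = (-2613 + 961) / 4 = -1652/4 = -413
w_6 = (961 + (-413)) / 4 = 548/4 = 137
w_5 = (-413 + 137) / 4 = -276/4 = -69
w_4 = (137 + (-69)) / 4 = 68/4 = 17
w_3 = (-69 + 17) / 4 = -52/4 = -13
w_2 = (17 + (-13)) / 4 = 4/4 = 1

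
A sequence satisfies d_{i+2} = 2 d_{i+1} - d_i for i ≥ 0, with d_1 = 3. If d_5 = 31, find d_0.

-4

Let d_0 = w.
d_2 = 6 - w
d_3 = 9 - 2w
d_4 = 12 - 3w
d_5 = 15 - 4w
So 15 - 4w = 31, giving w = -4.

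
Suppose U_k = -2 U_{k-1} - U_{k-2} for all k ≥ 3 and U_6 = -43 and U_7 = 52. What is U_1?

Rearranging, U_{k-2} = -(U_k + 2 U_{k-1}).
U_5 = -(52 + 2·(-43)) = 34
U_4 = -(-43 + 2·34) = -25
U_3 = -(34 + 2·(-25)) = 16
U_2 = -(-25 + 2·16) = -7
U_1 = -(16 + 2·(-7)) = -2

-2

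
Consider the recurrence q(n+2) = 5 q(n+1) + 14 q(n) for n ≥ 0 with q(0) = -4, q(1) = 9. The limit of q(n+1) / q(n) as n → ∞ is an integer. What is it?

7

The characteristic equation is r^2 - 5r - 14 = 0, which factors as (r - 7)(r + 2) = 0.
So the roots are 7 and -2. Since |7| > |-2| and the coefficient of 7^n is non-zero, the ratio tends to 7.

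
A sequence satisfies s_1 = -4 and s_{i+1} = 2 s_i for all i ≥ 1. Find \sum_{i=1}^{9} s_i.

-2044

s_2 = 2(-4) = -8
s_3 = 2(-8) = -16
s_4 = 2(-16) = -32
s_5 = 2(-32) = -64
s_6 = 2(-64) = -128
s_7 = 2(-128) = -256
s_8 = 2(-256) = -512
s_9 = 2(-512) = -1024
Sum = (-4) + (-8) + (-16) + (-32) + (-64) + (-128) + (-256) + (-512) + (-1024) = -2044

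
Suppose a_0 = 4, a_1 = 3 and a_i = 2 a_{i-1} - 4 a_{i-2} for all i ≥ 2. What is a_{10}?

-1536

a_2 = 2·3 - 4·4 = -10
a_3 = 2·(-10) - 4·3 = -32
a_4 = 2·(-32) - 4·(-10) = -24
a_5 = 2·(-24) - 4·(-32) = 80
a_6 = 2·80 - 4·(-24) = 256
a_7 = 2·256 - 4·80 = 192
a_8 = 2·192 - 4·256 = -640
a_9 = 2·(-640) - 4·192 = -2048
a_{10} = 2·(-2048) - 4·(-640) = -1536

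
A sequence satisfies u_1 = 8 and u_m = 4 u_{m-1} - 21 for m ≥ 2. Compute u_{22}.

4398046511111

The fixed point is -21/(1 - 4) = 7, so u_m - 7 = 4(u_{m-1} - 7).
Hence u_m = 1·4^{m-1} + 7.
u_{22} = 1·4^{21} + 7 = 1·4398046511104 + 7 = 4398046511111.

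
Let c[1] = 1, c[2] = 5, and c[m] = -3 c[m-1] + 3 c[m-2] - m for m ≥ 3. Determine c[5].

-218

c[3] = -3*5 + 3*1 - 3 = -15
c[4] = -3*(-15) + 3*5 - 4 = 56
c[5] = -3*56 + 3*(-15) - 5 = -218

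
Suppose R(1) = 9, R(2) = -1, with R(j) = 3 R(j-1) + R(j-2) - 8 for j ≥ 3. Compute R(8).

-2077

R(3) = 3·(-1) + 9 - 8 = -2
R(4) = 3·(-2) + (-1) - 8 = -15
R(5) = 3·(-15) + (-2) - 8 = -55
R(6) = 3·(-55) + (-15) - 8 = -188
R(7) = 3·(-188) + (-55) - 8 = -627
R(8) = 3·(-627) + (-188) - 8 = -2077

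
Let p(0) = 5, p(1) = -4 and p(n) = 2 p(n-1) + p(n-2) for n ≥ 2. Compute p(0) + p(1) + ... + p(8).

-1339

p(2) = 2(-4) + 5 = -3
p(3) = 2(-3) + (-4) = -10
p(4) = 2(-10) + (-3) = -23
p(5) = 2(-23) + (-10) = -56
p(6) = 2(-56) + (-23) = -135
p(7) = 2(-135) + (-56) = -326
p(8) = 2(-326) + (-135) = -787
Sum = 5 + (-4) + (-3) + (-10) + (-23) + (-56) + (-135) + (-326) + (-787) = -1339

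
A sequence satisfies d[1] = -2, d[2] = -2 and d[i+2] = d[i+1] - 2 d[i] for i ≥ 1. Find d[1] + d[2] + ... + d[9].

d[3] = (-2) - 2·(-2) = 2
d[4] = 2 - 2·(-2) = 6
d[5] = 6 - 2·2 = 2
d[6] = 2 - 2·6 = -10
d[7] = (-10) - 2·2 = -14
d[8] = (-14) - 2·(-10) = 6
d[9] = 6 - 2·(-14) = 34
Sum = (-2) + (-2) + 2 + 6 + 2 + (-10) + (-14) + 6 + 34 = 22

22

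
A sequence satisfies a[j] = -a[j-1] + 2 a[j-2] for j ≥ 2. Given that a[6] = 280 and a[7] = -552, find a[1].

Rearranging, a[j-2] = (a[j] + a[j-1]) / 2.
a[5] = (-552 + 280) / 2 = -272/2 = -136
a[4] = (280 + (-136)) / 2 = 144/2 = 72
a[3] = (-136 + 72) / 2 = -64/2 = -32
a[2] = (72 + (-32)) / 2 = 40/2 = 20
a[1] = (-32 + 20) / 2 = -12/2 = -6

-6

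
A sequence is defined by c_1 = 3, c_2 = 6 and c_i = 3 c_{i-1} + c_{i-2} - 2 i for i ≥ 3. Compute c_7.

1419

c_3 = 3·6 + 3 - 6 = 15
c_4 = 3·15 + 6 - 8 = 43
c_5 = 3·43 + 15 - 10 = 134
c_6 = 3·134 + 43 - 12 = 433
c_7 = 3·433 + 134 - 14 = 1419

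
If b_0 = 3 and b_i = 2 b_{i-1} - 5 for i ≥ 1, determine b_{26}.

The fixed point is -5/(1 - 2) = 5, so b_i - 5 = 2(b_{i-1} - 5).
Hence b_i = -2·2^i + 5.
b_{26} = -2·2^{26} + 5 = -2·67108864 + 5 = -134217723.

-134217723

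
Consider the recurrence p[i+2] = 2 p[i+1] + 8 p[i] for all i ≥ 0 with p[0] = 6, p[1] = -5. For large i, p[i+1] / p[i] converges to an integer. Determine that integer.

The characteristic equation is r^2 - 2r - 8 = 0, which factors as (r - 4)(r + 2) = 0.
So the roots are 4 and -2. Since |4| > |-2| and the coefficient of 4^i is non-zero, the ratio tends to 4.

4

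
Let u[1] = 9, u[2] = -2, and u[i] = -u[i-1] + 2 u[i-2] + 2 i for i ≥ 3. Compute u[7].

298

u[3] = -(-2) + 2·9 + 6 = 26
u[4] = -26 + 2·(-2) + 8 = -22
u[5] = -(-22) + 2·26 + 10 = 84
u[6] = -84 + 2·(-22) + 12 = -116
u[7] = -(-116) + 2·84 + 14 = 298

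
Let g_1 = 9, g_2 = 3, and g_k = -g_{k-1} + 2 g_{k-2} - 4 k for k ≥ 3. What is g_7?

19

g_3 = -3 + 2(9) - 12 = 3
g_4 = -3 + 2(3) - 16 = -13
g_5 = -(-13) + 2(3) - 20 = -1
g_6 = -(-1) + 2(-13) - 24 = -49
g_7 = -(-49) + 2(-1) - 28 = 19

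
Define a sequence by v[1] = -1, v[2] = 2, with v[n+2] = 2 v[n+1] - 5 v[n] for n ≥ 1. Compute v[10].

v[3] = 2·2 - 5·(-1) = 9
v[4] = 2·9 - 5·2 = 8
v[5] = 2·8 - 5·9 = -29
v[6] = 2·(-29) - 5·8 = -98
v[7] = 2·(-98) - 5·(-29) = -51
v[8] = 2·(-51) - 5·(-98) = 388
v[9] = 2·388 - 5·(-51) = 1031
v[10] = 2·1031 - 5·388 = 122

122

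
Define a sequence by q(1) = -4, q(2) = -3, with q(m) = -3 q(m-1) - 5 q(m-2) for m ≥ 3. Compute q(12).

q(3) = -3(-3) - 5(-4) = 29
q(4) = -3(29) - 5(-3) = -72
q(5) = -3(-72) - 5(29) = 71
q(6) = -3(71) - 5(-72) = 147
q(7) = -3(147) - 5(71) = -796
q(8) = -3(-796) - 5(147) = 1653
q(9) = -3(1653) - 5(-796) = -979
q(10) = -3(-979) - 5(1653) = -5328
q(11) = -3(-5328) - 5(-979) = 20879
q(12) = -3(20879) - 5(-5328) = -35997

-35997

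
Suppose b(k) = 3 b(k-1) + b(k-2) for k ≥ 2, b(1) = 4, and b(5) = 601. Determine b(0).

5

Let b(0) = z.
b(2) = 12 + z
b(3) = 40 + 3z
b(4) = 132 + 10z
b(5) = 436 + 33z
So 436 + 33z = 601, giving z = 5.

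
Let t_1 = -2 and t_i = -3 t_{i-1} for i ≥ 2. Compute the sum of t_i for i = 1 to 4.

40

t_2 = -3·(-2) = 6
t_3 = -3·6 = -18
t_4 = -3·(-18) = 54
Sum = (-2) + 6 + (-18) + 54 = 40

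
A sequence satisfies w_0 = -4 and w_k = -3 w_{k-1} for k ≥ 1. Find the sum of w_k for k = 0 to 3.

w_1 = -3(-4) = 12
w_2 = -3(12) = -36
w_3 = -3(-36) = 108
Sum = (-4) + 12 + (-36) + 108 = 80

80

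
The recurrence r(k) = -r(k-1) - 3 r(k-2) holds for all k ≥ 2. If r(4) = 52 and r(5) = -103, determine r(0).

Rearranging, r(k-2) = (r(k) + r(k-1)) / -3.
r(3) = (-103 + 52) / -3 = -51/-3 = 17
r(2) = (52 + 17) / -3 = 69/-3 = -23
r(1) = (17 + (-23)) / -3 = -6/-3 = 2
r(0) = (-23 + 2) / -3 = -21/-3 = 7

7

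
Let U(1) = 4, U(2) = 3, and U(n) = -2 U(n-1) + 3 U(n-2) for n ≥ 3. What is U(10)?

-4917

U(3) = -2(3) + 3(4) = 6
U(4) = -2(6) + 3(3) = -3
U(5) = -2(-3) + 3(6) = 24
U(6) = -2(24) + 3(-3) = -57
U(7) = -2(-57) + 3(24) = 186
U(8) = -2(186) + 3(-57) = -543
U(9) = -2(-543) + 3(186) = 1644
U(10) = -2(1644) + 3(-543) = -4917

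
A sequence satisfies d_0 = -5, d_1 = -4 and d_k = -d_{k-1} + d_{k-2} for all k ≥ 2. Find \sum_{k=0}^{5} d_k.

-16

d_2 = -(-4) + (-5) = -1
d_3 = -(-1) + (-4) = -3
d_4 = -(-3) + (-1) = 2
d_5 = -2 + (-3) = -5
Sum = (-5) + (-4) + (-1) + (-3) + 2 + (-5) = -16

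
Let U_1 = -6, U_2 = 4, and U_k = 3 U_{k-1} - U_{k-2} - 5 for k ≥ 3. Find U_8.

1212

U_3 = 3*4 - (-6) - 5 = 13
U_4 = 3*13 - 4 - 5 = 30
U_5 = 3*30 - 13 - 5 = 72
U_6 = 3*72 - 30 - 5 = 181
U_7 = 3*181 - 72 - 5 = 466
U_8 = 3*466 - 181 - 5 = 1212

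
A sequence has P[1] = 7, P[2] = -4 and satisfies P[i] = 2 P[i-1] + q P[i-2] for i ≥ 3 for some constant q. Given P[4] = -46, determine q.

-3

P[3] = -8 + 7q
P[4] = -16 + 10q
So -16 + 10q = -46, giving q = -3.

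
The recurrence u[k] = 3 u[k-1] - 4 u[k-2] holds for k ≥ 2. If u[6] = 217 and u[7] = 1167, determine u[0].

Rearranging, u[k-2] = (u[k] - 3 u[k-1]) / -4.
u[5] = (1167 - 3·217) / -4 = 516/-4 = -129
u[4] = (217 - 3·(-129)) / -4 = 604/-4 = -151
u[3] = (-129 - 3·(-151)) / -4 = 324/-4 = -81
u[2] = (-151 - 3·(-81)) / -4 = 92/-4 = -23
u[1] = (-81 - 3·(-23)) / -4 = -12/-4 = 3
u[0] = (-23 - 3·3) / -4 = -32/-4 = 8

8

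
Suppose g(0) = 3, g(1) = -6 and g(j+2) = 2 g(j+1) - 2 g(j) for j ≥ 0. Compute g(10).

g(2) = 2·(-6) - 2·3 = -18
g(3) = 2·(-18) - 2·(-6) = -24
g(4) = 2·(-24) - 2·(-18) = -12
g(5) = 2·(-12) - 2·(-24) = 24
g(6) = 2·24 - 2·(-12) = 72
g(7) = 2·72 - 2·24 = 96
g(8) = 2·96 - 2·72 = 48
g(9) = 2·48 - 2·96 = -96
g(10) = 2·(-96) - 2·48 = -288

-288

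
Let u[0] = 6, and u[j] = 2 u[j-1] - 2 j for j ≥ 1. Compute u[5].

78

u[1] = 2(6) - 2 = 10
u[2] = 2(10) - 4 = 16
u[3] = 2(16) - 6 = 26
u[4] = 2(26) - 8 = 44
u[5] = 2(44) - 10 = 78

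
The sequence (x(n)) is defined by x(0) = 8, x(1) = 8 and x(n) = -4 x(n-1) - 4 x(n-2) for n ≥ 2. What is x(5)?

1664

x(2) = -4(8) - 4(8) = -64
x(3) = -4(-64) - 4(8) = 224
x(4) = -4(224) - 4(-64) = -640
x(5) = -4(-640) - 4(224) = 1664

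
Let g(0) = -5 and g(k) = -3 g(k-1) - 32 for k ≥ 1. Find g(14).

The fixed point is -32/(1 + 3) = -8, so g(k) + 8 = -3(g(k-1) + 8).
Hence g(k) = 3·(-3)^k - 8.
g(14) = 3·(-3)^{14} - 8 = 3·4782969 - 8 = 14348899.

14348899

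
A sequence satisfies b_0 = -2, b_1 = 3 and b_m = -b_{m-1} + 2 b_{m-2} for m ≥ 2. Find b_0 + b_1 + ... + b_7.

b_2 = -3 + 2·(-2) = -7
b_3 = -(-7) + 2·3 = 13
b_4 = -13 + 2·(-7) = -27
b_5 = -(-27) + 2·13 = 53
b_6 = -53 + 2·(-27) = -107
b_7 = -(-107) + 2·53 = 213
Sum = (-2) + 3 + (-7) + 13 + (-27) + 53 + (-107) + 213 = 139

139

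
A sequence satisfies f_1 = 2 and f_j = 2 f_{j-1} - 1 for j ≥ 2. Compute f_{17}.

65537

The fixed point is -1/(1 - 2) = 1, so f_j - 1 = 2(f_{j-1} - 1).
Hence f_j = 1·2^{j-1} + 1.
f_{17} = 1·2^{16} + 1 = 1·65536 + 1 = 65537.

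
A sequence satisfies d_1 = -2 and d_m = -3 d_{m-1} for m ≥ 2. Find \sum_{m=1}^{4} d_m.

40

d_2 = -3*(-2) = 6
d_3 = -3*6 = -18
d_4 = -3*(-18) = 54
Sum = (-2) + 6 + (-18) + 54 = 40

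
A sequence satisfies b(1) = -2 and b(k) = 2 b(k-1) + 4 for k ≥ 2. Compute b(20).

The fixed point is 4/(1 - 2) = -4, so b(k) + 4 = 2(b(k-1) + 4).
Hence b(k) = 2·2^{k-1} - 4.
b(20) = 2·2^{19} - 4 = 2·524288 - 4 = 1048572.

1048572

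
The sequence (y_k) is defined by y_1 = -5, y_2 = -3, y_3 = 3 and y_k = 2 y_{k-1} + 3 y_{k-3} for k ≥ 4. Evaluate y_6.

-45

y_4 = 2*3 + 3*(-5) = -9
y_5 = 2*(-9) + 3*(-3) = -27
y_6 = 2*(-27) + 3*3 = -45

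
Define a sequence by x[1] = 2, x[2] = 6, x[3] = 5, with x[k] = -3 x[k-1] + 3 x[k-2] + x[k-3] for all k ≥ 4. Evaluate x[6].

2

x[4] = -3(5) + 3(6) + 2 = 5
x[5] = -3(5) + 3(5) + 6 = 6
x[6] = -3(6) + 3(5) + 5 = 2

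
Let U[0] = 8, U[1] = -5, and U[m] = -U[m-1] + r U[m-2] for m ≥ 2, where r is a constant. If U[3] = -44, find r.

U[2] = 5 + 8r
U[3] = -5 - 13r
So -5 - 13r = -44, giving r = 3.

3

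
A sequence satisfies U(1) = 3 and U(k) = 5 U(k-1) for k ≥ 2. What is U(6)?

U(2) = 5·3 = 15
U(3) = 5·15 = 75
U(4) = 5·75 = 375
U(5) = 5·375 = 1875
U(6) = 5·1875 = 9375

9375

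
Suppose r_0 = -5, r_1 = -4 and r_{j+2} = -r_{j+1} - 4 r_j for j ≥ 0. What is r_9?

r_2 = -(-4) - 4·(-5) = 24
r_3 = -24 - 4·(-4) = -8
r_4 = -(-8) - 4·24 = -88
r_5 = -(-88) - 4·(-8) = 120
r_6 = -120 - 4·(-88) = 232
r_7 = -232 - 4·120 = -712
r_8 = -(-712) - 4·232 = -216
r_9 = -(-216) - 4·(-712) = 3064

3064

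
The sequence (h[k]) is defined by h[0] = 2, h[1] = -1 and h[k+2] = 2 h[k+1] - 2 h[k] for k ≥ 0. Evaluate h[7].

40

h[2] = 2·(-1) - 2·2 = -6
h[3] = 2·(-6) - 2·(-1) = -10
h[4] = 2·(-10) - 2·(-6) = -8
h[5] = 2·(-8) - 2·(-10) = 4
h[6] = 2·4 - 2·(-8) = 24
h[7] = 2·24 - 2·4 = 40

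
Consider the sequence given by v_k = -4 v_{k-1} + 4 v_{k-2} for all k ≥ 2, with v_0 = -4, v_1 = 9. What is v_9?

3105024

v_2 = -4*9 + 4*(-4) = -52
v_3 = -4*(-52) + 4*9 = 244
v_4 = -4*244 + 4*(-52) = -1184
v_5 = -4*(-1184) + 4*244 = 5712
v_6 = -4*5712 + 4*(-1184) = -27584
v_7 = -4*(-27584) + 4*5712 = 133184
v_8 = -4*133184 + 4*(-27584) = -643072
v_9 = -4*(-643072) + 4*133184 = 3105024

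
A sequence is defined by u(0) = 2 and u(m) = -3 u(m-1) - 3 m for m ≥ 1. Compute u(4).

u(1) = -3*2 - 3 = -9
u(2) = -3*(-9) - 6 = 21
u(3) = -3*21 - 9 = -72
u(4) = -3*(-72) - 12 = 204

204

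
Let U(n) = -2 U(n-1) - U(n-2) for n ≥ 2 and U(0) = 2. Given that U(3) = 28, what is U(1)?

8

Let U(1) = w.
U(2) = -2 - 2w
U(3) = 4 + 3w
So 4 + 3w = 28, giving w = 8.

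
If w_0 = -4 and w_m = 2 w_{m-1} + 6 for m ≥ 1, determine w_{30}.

2147483642

The fixed point is 6/(1 - 2) = -6, so w_m + 6 = 2(w_{m-1} + 6).
Hence w_m = 2·2^m - 6.
w_{30} = 2·2^{30} - 6 = 2·1073741824 - 6 = 2147483642.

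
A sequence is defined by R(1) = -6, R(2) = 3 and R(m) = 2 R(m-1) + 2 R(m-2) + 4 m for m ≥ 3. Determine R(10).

16800

R(3) = 2·3 + 2·(-6) + 12 = 6
R(4) = 2·6 + 2·3 + 16 = 34
R(5) = 2·34 + 2·6 + 20 = 100
R(6) = 2·100 + 2·34 + 24 = 292
R(7) = 2·292 + 2·100 + 28 = 812
R(8) = 2·812 + 2·292 + 32 = 2240
R(9) = 2·2240 + 2·812 + 36 = 6140
R(10) = 2·6140 + 2·2240 + 40 = 16800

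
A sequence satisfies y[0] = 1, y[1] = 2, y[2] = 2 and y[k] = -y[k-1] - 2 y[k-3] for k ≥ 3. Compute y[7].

-12

y[3] = -2 - 2*1 = -4
y[4] = -(-4) - 2*2 = 0
y[5] = -0 - 2*2 = -4
y[6] = -(-4) - 2*(-4) = 12
y[7] = -12 - 2*0 = -12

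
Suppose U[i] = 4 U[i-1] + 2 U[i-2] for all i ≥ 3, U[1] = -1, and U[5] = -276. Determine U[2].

-3

Let U[2] = y.
U[3] = -2 + 4y
U[4] = -8 + 18y
U[5] = -36 + 80y
So -36 + 80y = -276, giving y = -3.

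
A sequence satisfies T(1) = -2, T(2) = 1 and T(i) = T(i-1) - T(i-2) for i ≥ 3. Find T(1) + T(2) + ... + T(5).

T(3) = 1 - (-2) = 3
T(4) = 3 - 1 = 2
T(5) = 2 - 3 = -1
Sum = (-2) + 1 + 3 + 2 + (-1) = 3

3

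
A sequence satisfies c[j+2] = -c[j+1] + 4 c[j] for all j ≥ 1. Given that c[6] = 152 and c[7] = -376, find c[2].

Rearranging, c[j-2] = (c[j] + c[j-1]) / 4.
c[5] = (-376 + 152) / 4 = -224/4 = -56
c[4] = (152 + (-56)) / 4 = 96/4 = 24
c[3] = (-56 + 24) / 4 = -32/4 = -8
c[2] = (24 + (-8)) / 4 = 16/4 = 4

4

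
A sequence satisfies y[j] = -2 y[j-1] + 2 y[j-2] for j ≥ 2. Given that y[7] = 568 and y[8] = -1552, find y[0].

Rearranging, y[j-2] = (y[j] + 2 y[j-1]) / 2.
y[6] = (-1552 + 2·568) / 2 = -416/2 = -208
y[5] = (568 + 2·(-208)) / 2 = 152/2 = 76
y[4] = (-208 + 2·76) / 2 = -56/2 = -28
y[3] = (76 + 2·(-28)) / 2 = 20/2 = 10
y[2] = (-28 + 2·10) / 2 = -8/2 = -4
y[1] = (10 + 2·(-4)) / 2 = 2/2 = 1
y[0] = (-4 + 2·1) / 2 = -2/2 = -1

-1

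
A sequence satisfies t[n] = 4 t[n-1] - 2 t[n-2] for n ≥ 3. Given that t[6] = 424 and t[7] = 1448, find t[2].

2

Rearranging, t[n-2] = (t[n] - 4 t[n-1]) / -2.
t[5] = (1448 - 4*424) / -2 = -248/-2 = 124
t[4] = (424 - 4*124) / -2 = -72/-2 = 36
t[3] = (124 - 4*36) / -2 = -20/-2 = 10
t[2] = (36 - 4*10) / -2 = -4/-2 = 2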